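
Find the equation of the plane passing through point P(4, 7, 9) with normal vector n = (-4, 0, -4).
d = n·P = (-4)(4) + (0)(7) + (-4)(9) = -52
Plane: -4x - 4z = -52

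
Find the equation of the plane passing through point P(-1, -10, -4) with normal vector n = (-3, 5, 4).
d = n·P = (-3)(-1) + (5)(-10) + (4)(-4) = -63
Plane: -3x + 5y + 4z = -63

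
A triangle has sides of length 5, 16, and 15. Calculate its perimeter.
Perimeter = sum of all sides
Perimeter = 5 + 16 + 15
Perimeter = 36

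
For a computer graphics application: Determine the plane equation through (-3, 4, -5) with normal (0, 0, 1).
d = n·P = (0)(-3) + (0)(4) + (1)(-5) = -5
Plane: z = -5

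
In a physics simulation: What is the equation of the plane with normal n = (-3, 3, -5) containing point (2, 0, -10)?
d = n·P = (-3)(2) + (3)(0) + (-5)(-10) = 44
Plane: -3x + 3y - 5z = 44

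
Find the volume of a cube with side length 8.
Volume = s³
Volume = 8³
Volume = 512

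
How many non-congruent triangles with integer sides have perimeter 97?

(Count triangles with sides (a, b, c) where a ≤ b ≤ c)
With a ≤ b ≤ c and a + b + c = 97, the triangle inequality a + b > c gives c < 97/2, so c ≤ 48.
Iterate a from 1 to ⌊p/3⌋ = 32; for each a, b ranges from a to ⌊(p−a)/2⌋ with c = p − a − b, keeping only c ≥ b.
Triples: (1, 48, 48), (2, 47, 48), (3, 46, 48), …
Count = 208 triangles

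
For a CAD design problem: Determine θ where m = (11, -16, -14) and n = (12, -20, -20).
m·n = 732, |m|² = 573, |n|² = 944
cos θ = 732/√540912 ≈ 0.9953
θ ≈ 5.566°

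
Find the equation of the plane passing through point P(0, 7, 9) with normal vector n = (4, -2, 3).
d = n·P = (4)(0) + (-2)(7) + (3)(9) = 13
Plane: 4x - 2y + 3z = 13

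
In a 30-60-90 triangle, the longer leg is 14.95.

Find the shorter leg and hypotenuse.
In a 30-60-90 triangle, sides are in ratio 1 : √3 : 2.
Long leg = short leg·√3  →  short leg = 14.95/√3 = 8.631
Hypotenuse = 2·(short leg) = 2·14.95/√3 = 17.26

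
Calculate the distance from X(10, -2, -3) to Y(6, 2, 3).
d = √[(-4)² + (4)² + (6)²] = √68 = 8.246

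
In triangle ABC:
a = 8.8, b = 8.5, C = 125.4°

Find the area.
Using A = ½ab·sin(C):
A = ½·8.8·8.5·sin(125.4°) = ½·74.8·0.815128 = 30.49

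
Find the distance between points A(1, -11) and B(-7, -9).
Using the distance formula: d = sqrt((x₂-x₁)² + (y₂-y₁)²)
dx = (-7) - 1 = -8
dy = (-9) - (-11) = 2
d = sqrt((-8)² + 2²) = sqrt(64 + 4) = sqrt(68) = 8.25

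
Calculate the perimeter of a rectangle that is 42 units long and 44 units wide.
Perimeter = 2 * (length + width)
Perimeter = 2 * (42 + 44)
Perimeter = 2 * 86
Perimeter = 172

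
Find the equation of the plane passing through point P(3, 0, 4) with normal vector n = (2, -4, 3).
d = n·P = (2)(3) + (-4)(0) + (3)(4) = 18
Plane: 2x - 4y + 3z = 18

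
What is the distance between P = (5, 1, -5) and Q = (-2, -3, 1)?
d = √[(-7)² + (-4)² + (6)²] = √101 = 10.05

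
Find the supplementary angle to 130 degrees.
Supplementary angles sum to 180 degrees.
Other angle = 180 - 130
Other angle = 50 degrees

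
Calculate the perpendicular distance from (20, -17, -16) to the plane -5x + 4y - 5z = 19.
d = |(-5)(20) + 4(-17) + (-5)(-16) - (19)| / √((-5)² + 4² + (-5)²) = 107/√66 = 13.17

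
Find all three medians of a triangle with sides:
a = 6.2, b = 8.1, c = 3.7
Using m_x = ½√(2y² + 2z² - x²):
m_a = ½√(2·8.1² + 2·3.7² - 6.2²) = ½√120.16 = 5.481
m_b = ½√(2·6.2² + 2·3.7² - 8.1²) = ½√38.65 = 3.108
m_c = ½√(2·6.2² + 2·8.1² - 3.7²) = ½√194.41 = 6.972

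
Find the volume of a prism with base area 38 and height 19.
Volume = base area * height
Volume = 38 * 19
Volume = 722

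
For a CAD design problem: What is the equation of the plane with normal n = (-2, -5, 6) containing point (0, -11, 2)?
d = n·P = (-2)(0) + (-5)(-11) + (6)(2) = 67
Plane: -2x - 5y + 6z = 67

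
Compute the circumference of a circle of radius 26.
Circumference = 2 * pi * r
Circumference = 2 * pi * 26
Circumference = 163.36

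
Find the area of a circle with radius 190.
Area = pi * r²
Area = pi * 190²
Area = pi * 36100
Area = 113411.49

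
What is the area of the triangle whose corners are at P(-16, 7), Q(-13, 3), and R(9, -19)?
Using the coordinate formula: Area = (1/2)|x₁(y₂-y₃) + x₂(y₃-y₁) + x₃(y₁-y₂)|
Area = (1/2)|(-16)(3-(-19)) + (-13)((-19)-7) + 9(7-3)|
Area = (1/2)|(-16)*22 + (-13)*(-26) + 9*4|
Area = (1/2)|(-352) + 338 + 36|
Area = (1/2)*22 = 11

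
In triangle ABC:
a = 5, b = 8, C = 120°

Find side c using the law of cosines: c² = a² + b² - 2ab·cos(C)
c² = 5² + 8² - 2·5·8·cos(120°)
c² = 25 + 64 - 80·-0.5000 = 129
c = √129 = 11.36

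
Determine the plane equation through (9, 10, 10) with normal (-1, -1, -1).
d = n·P = (-1)(9) + (-1)(10) + (-1)(10) = -29
Plane: -x - y - z = -29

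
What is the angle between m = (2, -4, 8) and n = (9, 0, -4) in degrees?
m·n = -14, |m|² = 84, |n|² = 97
cos θ = -14/√8148 ≈ -0.1551
θ ≈ 98.92°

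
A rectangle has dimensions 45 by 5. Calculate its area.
Area = length * width
Area = 45 * 5
Area = 225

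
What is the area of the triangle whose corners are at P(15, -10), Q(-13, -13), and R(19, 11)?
Using the coordinate formula: Area = (1/2)|x₁(y₂-y₃) + x₂(y₃-y₁) + x₃(y₁-y₂)|
Area = (1/2)|15((-13)-11) + (-13)(11-(-10)) + 19((-10)-(-13))|
Area = (1/2)|15*(-24) + (-13)*21 + 19*3|
Area = (1/2)|(-360) + (-273) + 57|
Area = (1/2)*576 = 288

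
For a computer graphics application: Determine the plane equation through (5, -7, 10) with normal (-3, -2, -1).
d = n·P = (-3)(5) + (-2)(-7) + (-1)(10) = -11
Plane: -3x - 2y - z = -11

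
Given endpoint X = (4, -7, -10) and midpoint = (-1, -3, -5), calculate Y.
Y = (2×(-1) - 4, 2×(-3) - (-7), 2×(-5) - (-10)) = (-6, 1, 0)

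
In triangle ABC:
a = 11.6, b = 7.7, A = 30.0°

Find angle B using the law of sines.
sin(B)/b = sin(A)/a
sin(B) = b·sin(A)/a = 7.7·sin(30.0°)/11.6 = 0.331897
B = arcsin(0.331897) = 19.38°  (b ≤ a, so B ≤ A and the acute solution is unique)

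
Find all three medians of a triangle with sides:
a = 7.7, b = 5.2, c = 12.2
Using m_x = ½√(2y² + 2z² - x²):
m_a = ½√(2·5.2² + 2·12.2² - 7.7²) = ½√292.47 = 8.551
m_b = ½√(2·7.7² + 2·12.2² - 5.2²) = ½√389.22 = 9.864
m_c = ½√(2·7.7² + 2·5.2² - 12.2²) = ½√23.82 = 2.44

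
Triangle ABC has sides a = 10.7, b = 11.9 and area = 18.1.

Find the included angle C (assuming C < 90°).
Area = ½ab·sin(C)  →  sin(C) = 2·Area/(ab)
sin(C) = 2·18.1/(10.7·11.9) = 0.284301
C = arcsin(0.284301) = 16.52°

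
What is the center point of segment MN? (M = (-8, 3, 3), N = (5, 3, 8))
Midpoint = ((-8+5)/2, (3+3)/2, (3+8)/2) = (-1.5, 3, 5.5)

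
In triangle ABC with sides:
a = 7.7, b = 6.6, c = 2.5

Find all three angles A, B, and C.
By the law of cosines:
cos(A) = (b² + c² - a²)/(2bc) = -0.287273  →  A = 106.7°
cos(B) = (a² + c² - b²)/(2ac) = 0.570909  →  B = 55.19°
cos(C) = (a² + b² - c²)/(2ab) = 0.950413  →  C = 18.12°
Check: A + B + C = 180.0° ✓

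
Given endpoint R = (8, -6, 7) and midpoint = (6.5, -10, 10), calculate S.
S = (2×6.5 - 8, 2×(-10) - (-6), 2×10 - 7) = (5, -14, 13)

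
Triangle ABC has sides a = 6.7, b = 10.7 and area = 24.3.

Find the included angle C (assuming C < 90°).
Area = ½ab·sin(C)  →  sin(C) = 2·Area/(ab)
sin(C) = 2·24.3/(6.7·10.7) = 0.677919
C = arcsin(0.677919) = 42.68°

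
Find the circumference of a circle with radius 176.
Circumference = 2 * pi * r
Circumference = 2 * pi * 176
Circumference = 1105.84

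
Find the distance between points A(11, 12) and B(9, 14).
Using the distance formula: d = sqrt((x₂-x₁)² + (y₂-y₁)²)
dx = 9 - 11 = -2
dy = 14 - 12 = 2
d = sqrt((-2)² + 2²) = sqrt(4 + 4) = sqrt(8) = 2.83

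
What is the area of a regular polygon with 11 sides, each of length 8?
For a regular 11-gon with side length s = 8:
Apothem a = s / (2*tan(pi/11)) = 8 / (2*tan(pi/11)) ≈ 13.6227
Perimeter P = 11 * 8 = 88
Area = (1/2) * P * a = (1/2) * 88 * 13.6227 = 599.40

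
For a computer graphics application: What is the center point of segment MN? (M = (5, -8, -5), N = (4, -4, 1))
Midpoint = ((5+4)/2, (-8-4)/2, (-5+1)/2) = (4.5, -6, -2)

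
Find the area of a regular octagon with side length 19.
For a regular 8-gon with side length s = 19:
Apothem a = s / (2*tan(pi/8)) = 19 / (2*tan(pi/8)) ≈ 22.935
Perimeter P = 8 * 19 = 152
Area = (1/2) * P * a = (1/2) * 152 * 22.935 = 1743.06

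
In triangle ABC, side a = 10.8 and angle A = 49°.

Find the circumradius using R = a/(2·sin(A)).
R = a/(2·sin(A)) = 10.8/(2·sin(49°))
R = 10.8/(2·0.754710) = 10.8/1.509419 = 7.155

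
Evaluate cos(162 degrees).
cos(162 degrees) = -0.9511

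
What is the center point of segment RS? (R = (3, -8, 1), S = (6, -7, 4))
Midpoint = ((3+6)/2, (-8-7)/2, (1+4)/2) = (4.5, -7.5, 2.5)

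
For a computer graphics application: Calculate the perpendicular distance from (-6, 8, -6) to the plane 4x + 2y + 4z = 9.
d = |4(-6) + 2(8) + 4(-6) - (9)| / √(4² + 2² + 4²) = 41/√36 = 6.833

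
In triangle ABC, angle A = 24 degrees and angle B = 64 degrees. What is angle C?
Sum of angles in a triangle = 180 degrees
Third angle = 180 - 24 - 64
Third angle = 92 degrees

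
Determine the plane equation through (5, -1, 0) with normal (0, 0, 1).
d = n·P = (0)(5) + (0)(-1) + (1)(0) = 0
Plane: z = 0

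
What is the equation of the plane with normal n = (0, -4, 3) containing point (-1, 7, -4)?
d = n·P = (0)(-1) + (-4)(7) + (3)(-4) = -40
Plane: -4y + 3z = -40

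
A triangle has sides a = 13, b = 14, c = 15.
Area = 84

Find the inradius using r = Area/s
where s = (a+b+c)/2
s = (13+14+15)/2 = 21
r = Area/s = 84/21 = 4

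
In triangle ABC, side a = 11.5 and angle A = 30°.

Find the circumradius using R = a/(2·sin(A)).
R = a/(2·sin(A)) = 11.5/(2·sin(30°))
R = 11.5/(2·0.500000) = 11.5/1.000000 = 11.5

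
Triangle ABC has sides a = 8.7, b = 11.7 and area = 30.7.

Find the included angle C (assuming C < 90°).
Area = ½ab·sin(C)  →  sin(C) = 2·Area/(ab)
sin(C) = 2·30.7/(8.7·11.7) = 0.603203
C = arcsin(0.603203) = 37.1°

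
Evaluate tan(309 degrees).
tan(309 degrees) = -1.2349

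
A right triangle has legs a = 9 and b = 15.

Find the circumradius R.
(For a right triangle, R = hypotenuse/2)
Hypotenuse c = √(9² + 15²) = √306 = 17.4929
R = c/2 = 8.746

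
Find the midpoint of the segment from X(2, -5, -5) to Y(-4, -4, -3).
Midpoint = ((2-4)/2, (-5-4)/2, (-5-3)/2) = (-1, -4.5, -4)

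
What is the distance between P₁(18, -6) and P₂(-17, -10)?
Using the distance formula: d = sqrt((x₂-x₁)² + (y₂-y₁)²)
dx = (-17) - 18 = -35
dy = (-10) - (-6) = -4
d = sqrt((-35)² + (-4)²) = sqrt(1225 + 16) = sqrt(1241) = 35.23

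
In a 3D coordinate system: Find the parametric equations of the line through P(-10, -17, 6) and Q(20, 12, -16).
Direction vector d = Q - P = (30, 29, -22)
x = -10 + 30t, y = -17 + 29t, z = 6 - 22t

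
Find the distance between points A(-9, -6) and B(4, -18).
Using the distance formula: d = sqrt((x₂-x₁)² + (y₂-y₁)²)
dx = 4 - (-9) = 13
dy = (-18) - (-6) = -12
d = sqrt(13² + (-12)²) = sqrt(169 + 144) = sqrt(313) = 17.69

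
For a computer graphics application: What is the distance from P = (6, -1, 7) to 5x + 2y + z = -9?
d = |5(6) + 2(-1) + 1(7) - (-9)| / √(5² + 2² + 1²) = 44/√30 = 8.033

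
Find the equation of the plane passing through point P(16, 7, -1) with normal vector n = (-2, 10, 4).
d = n·P = (-2)(16) + (10)(7) + (4)(-1) = 34
Plane: -2x + 10y + 4z = 34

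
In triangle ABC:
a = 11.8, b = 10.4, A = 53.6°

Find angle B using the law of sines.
sin(B)/b = sin(A)/a
sin(B) = b·sin(A)/a = 10.4·sin(53.6°)/11.8 = 0.709398
B = arcsin(0.709398) = 45.19°  (b ≤ a, so B ≤ A and the acute solution is unique)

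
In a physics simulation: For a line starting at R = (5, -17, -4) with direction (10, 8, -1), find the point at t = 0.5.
P(0.5) = (5 + 10(0.5), -17 + 8(0.5), -4 + (-1)(0.5)) = (10, -13, -4.5)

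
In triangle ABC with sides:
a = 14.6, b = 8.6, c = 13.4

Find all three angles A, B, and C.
By the law of cosines:
cos(A) = (b² + c² - a²)/(2bc) = 0.175113  →  A = 79.91°
cos(B) = (a² + c² - b²)/(2ac) = 0.814660  →  B = 35.45°
cos(C) = (a² + b² - c²)/(2ab) = 0.428321  →  C = 64.64°
Check: A + B + C = 180.0° ✓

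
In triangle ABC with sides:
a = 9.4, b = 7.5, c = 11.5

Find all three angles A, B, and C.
By the law of cosines:
cos(A) = (b² + c² - a²)/(2bc) = 0.580522  →  A = 54.51°
cos(B) = (a² + c² - b²)/(2ac) = 0.760222  →  B = 40.52°
cos(C) = (a² + b² - c²)/(2ab) = 0.087660  →  C = 84.97°
Check: A + B + C = 180.0° ✓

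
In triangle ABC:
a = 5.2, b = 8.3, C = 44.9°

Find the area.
Using A = ½ab·sin(C):
A = ½·5.2·8.3·sin(44.9°) = ½·43.16·0.705872 = 15.23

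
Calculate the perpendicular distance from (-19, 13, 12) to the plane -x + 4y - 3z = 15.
d = |(-1)(-19) + 4(13) + (-3)(12) - (15)| / √((-1)² + 4² + (-3)²) = 20/√26 = 3.922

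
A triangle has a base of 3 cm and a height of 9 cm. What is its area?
Area = (1/2) * base * height
Area = (1/2) * 3 * 9
Area = 13.50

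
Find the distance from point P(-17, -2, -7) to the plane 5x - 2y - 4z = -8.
d = |5(-17) + (-2)(-2) + (-4)(-7) - (-8)| / √(5² + (-2)² + (-4)²) = 45/√45 = 6.708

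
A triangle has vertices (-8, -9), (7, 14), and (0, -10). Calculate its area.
Using the coordinate formula: Area = (1/2)|x₁(y₂-y₃) + x₂(y₃-y₁) + x₃(y₁-y₂)|
Area = (1/2)|(-8)(14-(-10)) + 7((-10)-(-9)) + 0((-9)-14)|
Area = (1/2)|(-8)*24 + 7*(-1) + 0*(-23)|
Area = (1/2)|(-192) + (-7) + 0|
Area = (1/2)*199 = 99.50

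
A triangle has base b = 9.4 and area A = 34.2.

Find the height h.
A = ½bh  →  h = 2A/b
h = 2·34.2/9.4 = 7.277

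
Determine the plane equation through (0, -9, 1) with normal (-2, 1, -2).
d = n·P = (-2)(0) + (1)(-9) + (-2)(1) = -11
Plane: -2x + y - 2z = -11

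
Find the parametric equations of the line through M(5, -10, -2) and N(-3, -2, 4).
Direction vector d = N - M = (-8, 8, 6)
x = 5 - 8t, y = -10 + 8t, z = -2 + 6t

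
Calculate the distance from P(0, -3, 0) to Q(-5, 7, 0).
d = √[(-5)² + (10)² + (0)²] = √125 = 11.18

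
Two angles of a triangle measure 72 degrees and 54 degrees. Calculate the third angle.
Sum of angles in a triangle = 180 degrees
Third angle = 180 - 72 - 54
Third angle = 54 degrees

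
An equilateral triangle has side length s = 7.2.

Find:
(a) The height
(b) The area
(a) Height h = s·√3/2 = 7.2·√3/2 = 6.235
(b) Area = (√3/4)·s² = (√3/4)·7.2² = (√3/4)·51.84 = 22.45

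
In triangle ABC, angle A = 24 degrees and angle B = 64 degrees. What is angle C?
Sum of angles in a triangle = 180 degrees
Third angle = 180 - 24 - 64
Third angle = 92 degrees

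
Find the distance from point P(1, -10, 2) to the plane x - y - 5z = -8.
d = |1(1) + (-1)(-10) + (-5)(2) - (-8)| / √(1² + (-1)² + (-5)²) = 9/√27 = 1.732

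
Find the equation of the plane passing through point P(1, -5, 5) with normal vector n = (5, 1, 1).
d = n·P = (5)(1) + (1)(-5) + (1)(5) = 5
Plane: 5x + y + z = 5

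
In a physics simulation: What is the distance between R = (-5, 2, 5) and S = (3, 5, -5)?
d = √[(8)² + (3)² + (-10)²] = √173 = 13.15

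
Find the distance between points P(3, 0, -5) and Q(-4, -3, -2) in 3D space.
d = √[(-7)² + (-3)² + (3)²] = √67 = 8.185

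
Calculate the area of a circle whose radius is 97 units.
Area = pi * r²
Area = pi * 97²
Area = pi * 9409
Area = 29559.25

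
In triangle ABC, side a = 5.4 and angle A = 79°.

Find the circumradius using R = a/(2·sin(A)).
R = a/(2·sin(A)) = 5.4/(2·sin(79°))
R = 5.4/(2·0.981627) = 5.4/1.963254 = 2.751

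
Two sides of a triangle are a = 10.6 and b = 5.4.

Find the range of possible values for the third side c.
By the triangle inequality: |a - b| < c < a + b
|10.6 - 5.4| < c < 10.6 + 5.4
5.2 < c < 16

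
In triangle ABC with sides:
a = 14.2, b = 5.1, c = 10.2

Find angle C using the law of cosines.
cos(C) = (a² + b² - c²)/(2ab)
cos(C) = (14.2² + 5.1² - 10.2²)/(2·14.2·5.1) = 123.61/144.84 = 0.853424
C = arccos(0.853424) = 31.41°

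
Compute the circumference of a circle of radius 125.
Circumference = 2 * pi * r
Circumference = 2 * pi * 125
Circumference = 785.40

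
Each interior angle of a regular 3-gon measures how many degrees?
Interior angle of a regular n-gon = (n-2)*180/n
Interior angle = (3-2)*180/3
Interior angle = 1*180/3
Interior angle = 180/3
Interior angle = 60 degrees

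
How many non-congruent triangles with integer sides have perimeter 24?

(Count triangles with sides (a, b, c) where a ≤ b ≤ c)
With a ≤ b ≤ c and a + b + c = 24, the triangle inequality a + b > c gives c < 24/2, so c ≤ 11.
Iterate a from 1 to ⌊p/3⌋ = 8; for each a, b ranges from a to ⌊(p−a)/2⌋ with c = p − a − b, keeping only c ≥ b.
Triples: (2, 11, 11), (3, 10, 11), (4, 9, 11), …
Count = 12 triangles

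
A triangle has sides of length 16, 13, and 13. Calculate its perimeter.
Perimeter = sum of all sides
Perimeter = 16 + 13 + 13
Perimeter = 42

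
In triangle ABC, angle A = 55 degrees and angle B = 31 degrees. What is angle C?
Sum of angles in a triangle = 180 degrees
Third angle = 180 - 55 - 31
Third angle = 94 degrees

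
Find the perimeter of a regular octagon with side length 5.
Perimeter = number of sides * side length
Perimeter = 8 * 5
Perimeter = 40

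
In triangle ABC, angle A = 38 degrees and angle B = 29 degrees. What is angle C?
Sum of angles in a triangle = 180 degrees
Third angle = 180 - 38 - 29
Third angle = 113 degrees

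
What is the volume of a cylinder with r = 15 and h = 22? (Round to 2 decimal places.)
Volume = pi * r² * h
Volume = pi * 15² * 22
Volume = pi * 225 * 22
Volume = pi * 4950
Volume = 15550.88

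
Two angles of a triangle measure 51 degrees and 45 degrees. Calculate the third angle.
Sum of angles in a triangle = 180 degrees
Third angle = 180 - 51 - 45
Third angle = 84 degrees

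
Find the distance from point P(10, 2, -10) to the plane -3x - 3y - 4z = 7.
d = |(-3)(10) + (-3)(2) + (-4)(-10) - (7)| / √((-3)² + (-3)² + (-4)²) = 3/√34 = 0.5145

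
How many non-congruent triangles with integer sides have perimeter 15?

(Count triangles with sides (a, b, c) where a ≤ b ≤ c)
With a ≤ b ≤ c and a + b + c = 15, the triangle inequality a + b > c gives c < 15/2, so c ≤ 7.
Iterate a from 1 to ⌊p/3⌋ = 5; for each a, b ranges from a to ⌊(p−a)/2⌋ with c = p − a − b, keeping only c ≥ b.
Triples: (1, 7, 7), (2, 6, 7), (3, 5, 7), …
Count = 7 triangles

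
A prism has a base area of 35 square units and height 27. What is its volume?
Volume = base area * height
Volume = 35 * 27
Volume = 945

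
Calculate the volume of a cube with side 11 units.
Volume = s³
Volume = 11³
Volume = 1331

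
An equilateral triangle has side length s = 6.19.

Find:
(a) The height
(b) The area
(a) Height h = s·√3/2 = 6.19·√3/2 = 5.361
(b) Area = (√3/4)·s² = (√3/4)·6.19² = (√3/4)·38.3161 = 16.59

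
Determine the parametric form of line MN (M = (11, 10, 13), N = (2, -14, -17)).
Direction vector d = N - M = (-9, -24, -30)
x = 11 - 9t, y = 10 - 24t, z = 13 - 30t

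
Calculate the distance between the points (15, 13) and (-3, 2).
Using the distance formula: d = sqrt((x₂-x₁)² + (y₂-y₁)²)
dx = (-3) - 15 = -18
dy = 2 - 13 = -11
d = sqrt((-18)² + (-11)²) = sqrt(324 + 121) = sqrt(445) = 21.10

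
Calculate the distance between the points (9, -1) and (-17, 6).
Using the distance formula: d = sqrt((x₂-x₁)² + (y₂-y₁)²)
dx = (-17) - 9 = -26
dy = 6 - (-1) = 7
d = sqrt((-26)² + 7²) = sqrt(676 + 49) = sqrt(725) = 26.93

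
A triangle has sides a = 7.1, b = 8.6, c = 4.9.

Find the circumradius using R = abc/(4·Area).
s = (a+b+c)/2 = 10.3
Area = √(s(s-a)(s-b)(s-c)) = √(10.3·3.2·1.7·5.4) = 17.3946
R = abc/(4·Area) = (7.1·8.6·4.9)/(4·17.3946) = 299.194/69.5784 = 4.3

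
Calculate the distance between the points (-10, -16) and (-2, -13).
Using the distance formula: d = sqrt((x₂-x₁)² + (y₂-y₁)²)
dx = (-2) - (-10) = 8
dy = (-13) - (-16) = 3
d = sqrt(8² + 3²) = sqrt(64 + 9) = sqrt(73) = 8.54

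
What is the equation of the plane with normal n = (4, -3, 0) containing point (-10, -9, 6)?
d = n·P = (4)(-10) + (-3)(-9) + (0)(6) = -13
Plane: 4x - 3y = -13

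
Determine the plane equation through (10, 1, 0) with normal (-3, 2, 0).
d = n·P = (-3)(10) + (2)(1) + (0)(0) = -28
Plane: -3x + 2y = -28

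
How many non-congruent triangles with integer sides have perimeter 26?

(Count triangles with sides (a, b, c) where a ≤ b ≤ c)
With a ≤ b ≤ c and a + b + c = 26, the triangle inequality a + b > c gives c < 26/2, so c ≤ 12.
Iterate a from 1 to ⌊p/3⌋ = 8; for each a, b ranges from a to ⌊(p−a)/2⌋ with c = p − a − b, keeping only c ≥ b.
Triples: (2, 12, 12), (3, 11, 12), (4, 10, 12), …
Count = 14 triangles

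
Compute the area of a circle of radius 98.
Area = pi * r²
Area = pi * 98²
Area = pi * 9604
Area = 30171.86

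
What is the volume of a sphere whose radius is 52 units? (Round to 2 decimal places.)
Volume = (4/3) * pi * r³
Volume = (4/3) * pi * 52³
Volume = (4/3) * pi * 140608
Volume = 588977.41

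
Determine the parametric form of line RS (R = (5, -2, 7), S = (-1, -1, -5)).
Direction vector d = S - R = (-6, 1, -12)
x = 5 - 6t, y = -2 + t, z = 7 - 12t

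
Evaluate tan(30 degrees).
tan(30 degrees) = sqrt(3)/3
Decimal approximation: 0.5774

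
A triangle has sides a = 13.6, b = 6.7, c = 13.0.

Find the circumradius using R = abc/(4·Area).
s = (a+b+c)/2 = 16.65
Area = √(s(s-a)(s-b)(s-c)) = √(16.65·3.05·9.95·3.65) = 42.9452
R = abc/(4·Area) = (13.6·6.7·13.0)/(4·42.9452) = 1184.56/171.7808 = 6.896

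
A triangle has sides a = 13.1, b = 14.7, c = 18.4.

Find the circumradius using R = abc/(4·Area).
s = (a+b+c)/2 = 23.1
Area = √(s(s-a)(s-b)(s-c)) = √(23.1·10·8.4·4.7) = 95.4981
R = abc/(4·Area) = (13.1·14.7·18.4)/(4·95.4981) = 3543.288/381.9924 = 9.276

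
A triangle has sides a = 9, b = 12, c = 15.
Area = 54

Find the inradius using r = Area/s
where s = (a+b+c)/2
s = (9+12+15)/2 = 18
r = Area/s = 54/18 = 3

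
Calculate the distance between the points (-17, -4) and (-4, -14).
Using the distance formula: d = sqrt((x₂-x₁)² + (y₂-y₁)²)
dx = (-4) - (-17) = 13
dy = (-14) - (-4) = -10
d = sqrt(13² + (-10)²) = sqrt(169 + 100) = sqrt(269) = 16.40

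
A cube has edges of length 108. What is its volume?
Volume = s³
Volume = 108³
Volume = 1259712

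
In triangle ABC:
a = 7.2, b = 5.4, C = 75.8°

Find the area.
Using A = ½ab·sin(C):
A = ½·7.2·5.4·sin(75.8°) = ½·38.88·0.969445 = 18.85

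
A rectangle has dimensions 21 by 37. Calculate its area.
Area = length * width
Area = 21 * 37
Area = 777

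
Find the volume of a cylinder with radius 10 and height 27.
Volume = pi * r² * h
Volume = pi * 10² * 27
Volume = pi * 100 * 27
Volume = pi * 2700
Volume = 8482.30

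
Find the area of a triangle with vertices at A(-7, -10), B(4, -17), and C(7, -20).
Using the coordinate formula: Area = (1/2)|x₁(y₂-y₃) + x₂(y₃-y₁) + x₃(y₁-y₂)|
Area = (1/2)|(-7)((-17)-(-20)) + 4((-20)-(-10)) + 7((-10)-(-17))|
Area = (1/2)|(-7)*3 + 4*(-10) + 7*7|
Area = (1/2)|(-21) + (-40) + 49|
Area = (1/2)*12 = 6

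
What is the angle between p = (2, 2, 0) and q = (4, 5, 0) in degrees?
p·q = 18, |p|² = 8, |q|² = 41
cos θ = 18/√328 ≈ 0.9939
θ ≈ 6.34°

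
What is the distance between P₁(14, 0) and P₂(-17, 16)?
Using the distance formula: d = sqrt((x₂-x₁)² + (y₂-y₁)²)
dx = (-17) - 14 = -31
dy = 16 - 0 = 16
d = sqrt((-31)² + 16²) = sqrt(961 + 256) = sqrt(1217) = 34.89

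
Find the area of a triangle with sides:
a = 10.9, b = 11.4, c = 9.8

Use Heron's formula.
s = (a+b+c)/2 = (10.9+11.4+9.8)/2 = 16.05
A = √(s(s-a)(s-b)(s-c)) = √(16.05·5.15·4.65·6.25)
A = √2402.23 = 49.01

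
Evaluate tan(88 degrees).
tan(88 degrees) = 28.6363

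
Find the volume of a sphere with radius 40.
Volume = (4/3) * pi * r³
Volume = (4/3) * pi * 40³
Volume = (4/3) * pi * 64000
Volume = 268082.57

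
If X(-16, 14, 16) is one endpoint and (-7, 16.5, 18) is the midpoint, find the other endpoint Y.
Y = (2×(-7) - (-16), 2×16.5 - 14, 2×18 - 16) = (2, 19, 20)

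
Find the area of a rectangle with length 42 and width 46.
Area = length * width
Area = 42 * 46
Area = 1932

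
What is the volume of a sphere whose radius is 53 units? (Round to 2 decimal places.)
Volume = (4/3) * pi * r³
Volume = (4/3) * pi * 53³
Volume = (4/3) * pi * 148877
Volume = 623614.52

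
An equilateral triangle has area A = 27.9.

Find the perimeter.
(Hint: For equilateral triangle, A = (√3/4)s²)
A = (√3/4)s²  →  s² = 4A/√3 = 4·27.9/√3 = 64.4323
s = 8.02697
Perimeter = 3s = 24.08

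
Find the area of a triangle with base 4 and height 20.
Area = (1/2) * base * height
Area = (1/2) * 4 * 20
Area = 40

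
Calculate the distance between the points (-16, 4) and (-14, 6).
Using the distance formula: d = sqrt((x₂-x₁)² + (y₂-y₁)²)
dx = (-14) - (-16) = 2
dy = 6 - 4 = 2
d = sqrt(2² + 2²) = sqrt(4 + 4) = sqrt(8) = 2.83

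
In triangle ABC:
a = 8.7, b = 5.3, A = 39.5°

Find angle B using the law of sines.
sin(B)/b = sin(A)/a
sin(B) = b·sin(A)/a = 5.3·sin(39.5°)/8.7 = 0.387496
B = arcsin(0.387496) = 22.8°  (b ≤ a, so B ≤ A and the acute solution is unique)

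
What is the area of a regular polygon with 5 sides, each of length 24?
For a regular 5-gon with side length s = 24:
Apothem a = s / (2*tan(pi/5)) = 24 / (2*tan(pi/5)) ≈ 16.51658
Perimeter P = 5 * 24 = 120
Area = (1/2) * P * a = (1/2) * 120 * 16.51658 = 990.99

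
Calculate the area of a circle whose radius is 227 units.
Area = pi * r²
Area = pi * 227²
Area = pi * 51529
Area = 161883.13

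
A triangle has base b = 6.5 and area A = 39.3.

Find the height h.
A = ½bh  →  h = 2A/b
h = 2·39.3/6.5 = 12.09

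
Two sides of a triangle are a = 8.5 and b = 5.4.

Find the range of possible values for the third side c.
By the triangle inequality: |a - b| < c < a + b
|8.5 - 5.4| < c < 8.5 + 5.4
3.1 < c < 13.9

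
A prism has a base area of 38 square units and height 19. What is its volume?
Volume = base area * height
Volume = 38 * 19
Volume = 722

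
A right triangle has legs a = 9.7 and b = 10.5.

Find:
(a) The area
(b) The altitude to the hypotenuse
(a) Area = ½ab = ½·9.7·10.5 = 50.925
(b) Hypotenuse c = √(9.7² + 10.5²) = √204.34 = 14.2948
    Area = ½·c·h_c  →  h_c = 2·Area/c = 2·50.925/14.2948 = 7.125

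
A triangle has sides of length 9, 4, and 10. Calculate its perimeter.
Perimeter = sum of all sides
Perimeter = 9 + 4 + 10
Perimeter = 23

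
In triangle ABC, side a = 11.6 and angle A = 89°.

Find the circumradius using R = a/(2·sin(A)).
R = a/(2·sin(A)) = 11.6/(2·sin(89°))
R = 11.6/(2·0.999848) = 11.6/1.999695 = 5.801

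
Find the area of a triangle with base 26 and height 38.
Area = (1/2) * base * height
Area = (1/2) * 26 * 38
Area = 494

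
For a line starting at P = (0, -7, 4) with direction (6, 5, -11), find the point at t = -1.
P(-1) = (0 + 6(-1), -7 + 5(-1), 4 + (-11)(-1)) = (-6, -12, 15)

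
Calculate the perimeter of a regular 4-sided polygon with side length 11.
Perimeter = number of sides * side length
Perimeter = 4 * 11
Perimeter = 44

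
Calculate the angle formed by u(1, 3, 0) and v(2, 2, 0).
u·v = 8, |u|² = 10, |v|² = 8
cos θ = 8/√80 ≈ 0.8944
θ ≈ 26.57°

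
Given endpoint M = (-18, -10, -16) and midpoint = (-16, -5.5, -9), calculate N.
N = (2×(-16) - (-18), 2×(-5.5) - (-10), 2×(-9) - (-16)) = (-14, -1, -2)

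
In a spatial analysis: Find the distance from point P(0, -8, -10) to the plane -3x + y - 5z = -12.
d = |(-3)(0) + 1(-8) + (-5)(-10) - (-12)| / √((-3)² + 1² + (-5)²) = 54/√35 = 9.128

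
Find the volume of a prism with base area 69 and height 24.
Volume = base area * height
Volume = 69 * 24
Volume = 1656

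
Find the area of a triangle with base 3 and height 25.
Area = (1/2) * base * height
Area = (1/2) * 3 * 25
Area = 37.50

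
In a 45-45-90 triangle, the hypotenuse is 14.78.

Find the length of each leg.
In a 45-45-90 triangle, hypotenuse = leg·√2  →  leg = hypotenuse/√2
leg = 14.78/√2 = 10.45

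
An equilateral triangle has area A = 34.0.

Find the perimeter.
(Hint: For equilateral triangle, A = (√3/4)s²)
A = (√3/4)s²  →  s² = 4A/√3 = 4·34.0/√3 = 78.5196
s = 8.86113
Perimeter = 3s = 26.58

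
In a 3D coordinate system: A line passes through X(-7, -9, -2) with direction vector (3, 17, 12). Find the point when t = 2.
P(2) = (-7 + 3(2), -9 + 17(2), -2 + 12(2)) = (-1, 25, 22)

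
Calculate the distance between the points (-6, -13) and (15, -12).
Using the distance formula: d = sqrt((x₂-x₁)² + (y₂-y₁)²)
dx = 15 - (-6) = 21
dy = (-12) - (-13) = 1
d = sqrt(21² + 1²) = sqrt(441 + 1) = sqrt(442) = 21.02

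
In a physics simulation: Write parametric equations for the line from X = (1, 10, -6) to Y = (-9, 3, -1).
Direction vector d = Y - X = (-10, -7, 5)
x = 1 - 10t, y = 10 - 7t, z = -6 + 5t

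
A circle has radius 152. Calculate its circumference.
Circumference = 2 * pi * r
Circumference = 2 * pi * 152
Circumference = 955.04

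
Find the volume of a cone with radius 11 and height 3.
Volume = (1/3) * pi * r² * h
Volume = (1/3) * pi * 11² * 3
Volume = (1/3) * pi * 121 * 3
Volume = (1/3) * pi * 363
Volume = 380.13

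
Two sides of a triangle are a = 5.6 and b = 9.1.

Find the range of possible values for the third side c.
By the triangle inequality: |a - b| < c < a + b
|5.6 - 9.1| < c < 5.6 + 9.1
3.5 < c < 14.7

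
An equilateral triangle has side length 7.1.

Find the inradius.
For an equilateral triangle, r = s/(2√3) where s is the side.
r = 7.1/(2√3) = 7.1/3.464102 = 2.05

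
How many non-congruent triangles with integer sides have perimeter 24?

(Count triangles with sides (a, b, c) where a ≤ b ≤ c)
With a ≤ b ≤ c and a + b + c = 24, the triangle inequality a + b > c gives c < 24/2, so c ≤ 11.
Iterate a from 1 to ⌊p/3⌋ = 8; for each a, b ranges from a to ⌊(p−a)/2⌋ with c = p − a − b, keeping only c ≥ b.
Triples: (2, 11, 11), (3, 10, 11), (4, 9, 11), …
Count = 12 triangles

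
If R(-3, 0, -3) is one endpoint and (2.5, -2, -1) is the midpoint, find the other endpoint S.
S = (2×2.5 - (-3), 2×(-2) - 0, 2×(-1) - (-3)) = (8, -4, 1)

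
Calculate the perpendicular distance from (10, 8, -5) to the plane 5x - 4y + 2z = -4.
d = |5(10) + (-4)(8) + 2(-5) - (-4)| / √(5² + (-4)² + 2²) = 12/√45 = 1.789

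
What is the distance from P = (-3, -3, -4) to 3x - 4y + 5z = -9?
d = |3(-3) + (-4)(-3) + 5(-4) - (-9)| / √(3² + (-4)² + 5²) = 8/√50 = 1.131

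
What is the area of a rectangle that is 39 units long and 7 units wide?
Area = length * width
Area = 39 * 7
Area = 273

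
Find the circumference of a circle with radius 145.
Circumference = 2 * pi * r
Circumference = 2 * pi * 145
Circumference = 911.06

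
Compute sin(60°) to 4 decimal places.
sin(60 degrees) = sqrt(3)/2
Decimal approximation: 0.866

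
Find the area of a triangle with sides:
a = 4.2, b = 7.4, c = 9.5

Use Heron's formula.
s = (a+b+c)/2 = (4.2+7.4+9.5)/2 = 10.55
A = √(s(s-a)(s-b)(s-c)) = √(10.55·6.35·3.15·1.05)
A = √221.578 = 14.89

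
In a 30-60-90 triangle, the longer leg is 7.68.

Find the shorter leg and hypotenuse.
In a 30-60-90 triangle, sides are in ratio 1 : √3 : 2.
Long leg = short leg·√3  →  short leg = 7.68/√3 = 4.434
Hypotenuse = 2·(short leg) = 2·7.68/√3 = 8.868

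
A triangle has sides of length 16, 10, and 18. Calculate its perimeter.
Perimeter = sum of all sides
Perimeter = 16 + 10 + 18
Perimeter = 44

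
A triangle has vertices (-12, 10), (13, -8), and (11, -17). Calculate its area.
Using the coordinate formula: Area = (1/2)|x₁(y₂-y₃) + x₂(y₃-y₁) + x₃(y₁-y₂)|
Area = (1/2)|(-12)((-8)-(-17)) + 13((-17)-10) + 11(10-(-8))|
Area = (1/2)|(-12)*9 + 13*(-27) + 11*18|
Area = (1/2)|(-108) + (-351) + 198|
Area = (1/2)*261 = 130.50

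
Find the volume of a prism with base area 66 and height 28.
Volume = base area * height
Volume = 66 * 28
Volume = 1848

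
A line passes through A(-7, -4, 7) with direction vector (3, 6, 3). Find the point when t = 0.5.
P(0.5) = (-7 + 3(0.5), -4 + 6(0.5), 7 + 3(0.5)) = (-5.5, -1, 8.5)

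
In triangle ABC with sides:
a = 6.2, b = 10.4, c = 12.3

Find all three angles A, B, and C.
By the law of cosines:
cos(A) = (b² + c² - a²)/(2bc) = 0.863860  →  A = 30.25°
cos(B) = (a² + c² - b²)/(2ac) = 0.534815  →  B = 57.67°
cos(C) = (a² + b² - c²)/(2ab) = -0.036368  →  C = 92.08°
Check: A + B + C = 180.0° ✓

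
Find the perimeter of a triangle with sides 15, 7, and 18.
Perimeter = sum of all sides
Perimeter = 15 + 7 + 18
Perimeter = 40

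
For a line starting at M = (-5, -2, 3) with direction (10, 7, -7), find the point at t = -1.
P(-1) = (-5 + 10(-1), -2 + 7(-1), 3 + (-7)(-1)) = (-15, -9, 10)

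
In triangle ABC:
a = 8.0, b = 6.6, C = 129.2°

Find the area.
Using A = ½ab·sin(C):
A = ½·8.0·6.6·sin(129.2°) = ½·52.8·0.774944 = 20.46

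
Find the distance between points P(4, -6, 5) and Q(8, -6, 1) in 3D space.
d = √[(4)² + (0)² + (-4)²] = √32 = 5.657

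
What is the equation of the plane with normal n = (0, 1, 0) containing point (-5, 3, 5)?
d = n·P = (0)(-5) + (1)(3) + (0)(5) = 3
Plane: y = 3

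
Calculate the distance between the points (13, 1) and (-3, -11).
Using the distance formula: d = sqrt((x₂-x₁)² + (y₂-y₁)²)
dx = (-3) - 13 = -16
dy = (-11) - 1 = -12
d = sqrt((-16)² + (-12)²) = sqrt(256 + 144) = sqrt(400) = 20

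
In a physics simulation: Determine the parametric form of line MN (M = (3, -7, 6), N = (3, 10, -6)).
Direction vector d = N - M = (0, 17, -12)
x = 3, y = -7 + 17t, z = 6 - 12t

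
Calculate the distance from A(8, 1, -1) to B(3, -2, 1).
d = √[(-5)² + (-3)² + (2)²] = √38 = 6.164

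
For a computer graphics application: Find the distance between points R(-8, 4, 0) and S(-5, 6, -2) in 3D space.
d = √[(3)² + (2)² + (-2)²] = √17 = 4.123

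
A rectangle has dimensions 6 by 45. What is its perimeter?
Perimeter = 2 * (length + width)
Perimeter = 2 * (6 + 45)
Perimeter = 2 * 51
Perimeter = 102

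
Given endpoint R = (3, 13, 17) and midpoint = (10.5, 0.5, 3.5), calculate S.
S = (2×10.5 - 3, 2×0.5 - 13, 2×3.5 - 17) = (18, -12, -10)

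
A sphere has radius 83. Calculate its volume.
Volume = (4/3) * pi * r³
Volume = (4/3) * pi * 83³
Volume = (4/3) * pi * 571787
Volume = 2395095.78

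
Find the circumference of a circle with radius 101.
Circumference = 2 * pi * r
Circumference = 2 * pi * 101
Circumference = 634.60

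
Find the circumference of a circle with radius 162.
Circumference = 2 * pi * r
Circumference = 2 * pi * 162
Circumference = 1017.88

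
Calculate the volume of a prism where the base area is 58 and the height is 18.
Volume = base area * height
Volume = 58 * 18
Volume = 1044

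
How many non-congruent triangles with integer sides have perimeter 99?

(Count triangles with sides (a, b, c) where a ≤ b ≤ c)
With a ≤ b ≤ c and a + b + c = 99, the triangle inequality a + b > c gives c < 99/2, so c ≤ 49.
Iterate a from 1 to ⌊p/3⌋ = 33; for each a, b ranges from a to ⌊(p−a)/2⌋ with c = p − a − b, keeping only c ≥ b.
Triples: (1, 49, 49), (2, 48, 49), (3, 47, 49), …
Count = 217 triangles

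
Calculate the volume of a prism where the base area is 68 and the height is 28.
Volume = base area * height
Volume = 68 * 28
Volume = 1904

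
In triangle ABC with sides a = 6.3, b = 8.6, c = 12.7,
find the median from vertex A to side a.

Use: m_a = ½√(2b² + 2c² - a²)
m_a = ½√(2·8.6² + 2·12.7² - 6.3²)
m_a = ½√(147.92 + 322.58 - 39.69) = ½√430.81 = 10.38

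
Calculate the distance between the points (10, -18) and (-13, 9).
Using the distance formula: d = sqrt((x₂-x₁)² + (y₂-y₁)²)
dx = (-13) - 10 = -23
dy = 9 - (-18) = 27
d = sqrt((-23)² + 27²) = sqrt(529 + 729) = sqrt(1258) = 35.47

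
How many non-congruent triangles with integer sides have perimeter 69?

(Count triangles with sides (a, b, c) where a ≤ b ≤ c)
With a ≤ b ≤ c and a + b + c = 69, the triangle inequality a + b > c gives c < 69/2, so c ≤ 34.
Iterate a from 1 to ⌊p/3⌋ = 23; for each a, b ranges from a to ⌊(p−a)/2⌋ with c = p − a − b, keeping only c ≥ b.
Triples: (1, 34, 34), (2, 33, 34), (3, 32, 34), …
Count = 108 triangles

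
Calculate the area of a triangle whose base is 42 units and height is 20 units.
Area = (1/2) * base * height
Area = (1/2) * 42 * 20
Area = 420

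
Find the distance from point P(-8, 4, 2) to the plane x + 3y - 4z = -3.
d = |1(-8) + 3(4) + (-4)(2) - (-3)| / √(1² + 3² + (-4)²) = 1/√26 = 0.1961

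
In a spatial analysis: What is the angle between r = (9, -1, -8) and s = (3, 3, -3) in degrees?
r·s = 48, |r|² = 146, |s|² = 27
cos θ = 48/√3942 ≈ 0.7645
θ ≈ 40.14°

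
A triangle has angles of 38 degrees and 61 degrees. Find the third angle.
Sum of angles in a triangle = 180 degrees
Third angle = 180 - 38 - 61
Third angle = 81 degrees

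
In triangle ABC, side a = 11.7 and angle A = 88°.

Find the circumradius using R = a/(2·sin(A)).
R = a/(2·sin(A)) = 11.7/(2·sin(88°))
R = 11.7/(2·0.999391) = 11.7/1.998782 = 5.854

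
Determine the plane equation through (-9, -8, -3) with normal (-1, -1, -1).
d = n·P = (-1)(-9) + (-1)(-8) + (-1)(-3) = 20
Plane: -x - y - z = 20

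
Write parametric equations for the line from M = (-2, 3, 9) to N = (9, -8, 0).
Direction vector d = N - M = (11, -11, -9)
x = -2 + 11t, y = 3 - 11t, z = 9 - 9t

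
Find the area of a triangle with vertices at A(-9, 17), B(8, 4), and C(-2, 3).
Using the coordinate formula: Area = (1/2)|x₁(y₂-y₃) + x₂(y₃-y₁) + x₃(y₁-y₂)|
Area = (1/2)|(-9)(4-3) + 8(3-17) + (-2)(17-4)|
Area = (1/2)|(-9)*1 + 8*(-14) + (-2)*13|
Area = (1/2)|(-9) + (-112) + (-26)|
Area = (1/2)*147 = 73.50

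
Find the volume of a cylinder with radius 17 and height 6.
Volume = pi * r² * h
Volume = pi * 17² * 6
Volume = pi * 289 * 6
Volume = pi * 1734
Volume = 5447.52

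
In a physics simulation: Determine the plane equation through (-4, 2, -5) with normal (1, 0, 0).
d = n·P = (1)(-4) + (0)(2) + (0)(-5) = -4
Plane: x = -4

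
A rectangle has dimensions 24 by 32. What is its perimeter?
Perimeter = 2 * (length + width)
Perimeter = 2 * (24 + 32)
Perimeter = 2 * 56
Perimeter = 112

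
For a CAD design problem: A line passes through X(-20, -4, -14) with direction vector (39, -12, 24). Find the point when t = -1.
P(-1) = (-20 + 39(-1), -4 + (-12)(-1), -14 + 24(-1)) = (-59, 8, -38)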